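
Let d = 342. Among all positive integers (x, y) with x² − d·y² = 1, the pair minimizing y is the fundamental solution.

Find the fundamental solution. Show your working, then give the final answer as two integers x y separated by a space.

√342 = [18; 2,36, …], period ℓ=2 (even) → k=1
i=0: a=18 ⇒ p=18, q=1
i=1: a=2 ⇒ p=37, q=2
(x₁, y₁) = (37, 2);  37² − 342·2² = 1 ✓

37 2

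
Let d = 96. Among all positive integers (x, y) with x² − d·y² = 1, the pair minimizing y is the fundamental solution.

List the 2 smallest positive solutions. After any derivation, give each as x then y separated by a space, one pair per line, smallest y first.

[9; 1,3,1,18] for √96; ℓ=4 ⇒ convergent index 3
i=0: a=9 ⇒ p=9, q=1
i=1: a=1 ⇒ p=10, q=1
i=2: a=3 ⇒ p=39, q=4
i=3: a=1 ⇒ p=49, q=5
(x₁, y₁) = (49, 5);  49² − 96·5² = 1 ✓
(x_2, y_2) = (49·49 + 96·5·5, 49·5 + 5·49) = (4801, 490)

49 5
4801 490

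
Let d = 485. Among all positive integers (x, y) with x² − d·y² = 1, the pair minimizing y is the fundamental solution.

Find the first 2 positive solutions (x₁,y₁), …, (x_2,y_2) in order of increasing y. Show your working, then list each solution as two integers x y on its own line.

969 44
1877921 85272

√485 → a₀=22, period (44); ℓ=1 odd so k=1
k=0  a_k=22  p_k/q_k = 22/1
k=1  a_k=44  p_k/q_k = 969/44
→ (969, 44).  Check: 969²=938961, 485·44²=938960, difference 1.
(969+44√485)^2 = 1877921 + 85272√485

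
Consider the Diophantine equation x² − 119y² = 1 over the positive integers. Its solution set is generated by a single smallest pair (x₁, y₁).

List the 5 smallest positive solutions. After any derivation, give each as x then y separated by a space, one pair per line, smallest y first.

120 11
28799 2640
6911640 633589
1658764801 152058720
398096640600 36493459211

[10; 1,9,1,20] for √119; ℓ=4 ⇒ convergent index 3
i=0: a=10 ⇒ p=10, q=1
i=1: a=1 ⇒ p=11, q=1
i=2: a=9 ⇒ p=109, q=10
i=3: a=1 ⇒ p=120, q=11
fundamental: x₁=120, y₁=11  (since 14400 − 119·121 = 1)
(120+11√119)^2 = 28799 + 2640√119
(120+11√119)^3 = 6911640 + 633589√119
(120+11√119)^4 = 1658764801 + 152058720√119
(120+11√119)^5 = 398096640600 + 36493459211√119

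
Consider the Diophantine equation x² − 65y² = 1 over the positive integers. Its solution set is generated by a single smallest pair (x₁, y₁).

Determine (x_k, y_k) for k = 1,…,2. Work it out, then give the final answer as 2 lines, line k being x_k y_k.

√65 → a₀=8, period (16); ℓ=1 odd so k=1
a_0=8:  p_0=8·1+0=8,  q_0=8·0+1=1
a_1=16:  p_1=16·8+1=129,  q_1=16·1+0=16
→ (129, 16).  Check: 129²=16641, 65·16²=16640, difference 1.
(129+16√65)^2 = 33281 + 4128√65

129 16
33281 4128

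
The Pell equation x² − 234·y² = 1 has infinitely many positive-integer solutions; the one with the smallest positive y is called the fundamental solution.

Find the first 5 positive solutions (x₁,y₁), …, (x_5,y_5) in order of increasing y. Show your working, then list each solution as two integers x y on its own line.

d=234: √d = [15; 3,2,1,2,1,2,3,30] (ℓ=8, even), read p_7/q_7
step 0: (15, 1)  from 15·(1,0) + (0,1)
…
step 2: (107, 7)  from 2·(46,3) + (15,1)
step 3: (153, 10)  from 1·(107,7) + (46,3)
step 4: (413, 27)  from 2·(153,10) + (107,7)
step 5: (566, 37)  from 1·(413,27) + (153,10)
step 6: (1545, 101)  from 2·(566,37) + (413,27)
step 7: (5201, 340)  from 3·(1545,101) + (566,37)
→ (5201, 340).  Check: 5201²=27050401, 234·340²=27050400, difference 1.
k=2:  x_2 = 5201·5201+234·340·340 = 54100801,  y_2 = 5201·340+340·5201 = 3536680
k=3:  x_3 = 5201·54100801+234·340·3536680 = 562756526801,  y_3 = 5201·3536680+340·54100801 = 36788545020
k=4:  x_4 = 5201·562756526801+234·340·36788545020 = 5853793337683201,  y_4 = 5201·36788545020+340·562756526801 = 382674441761360
k=5:  x_5 = 5201·5853793337683201+234·340·382674441761360 = 60891157735824130001,  y_5 = 5201·382674441761360+340·5853793337683201 = 3980579506413121700

5201 340
54100801 3536680
562756526801 36788545020
5853793337683201 382674441761360
60891157735824130001 3980579506413121700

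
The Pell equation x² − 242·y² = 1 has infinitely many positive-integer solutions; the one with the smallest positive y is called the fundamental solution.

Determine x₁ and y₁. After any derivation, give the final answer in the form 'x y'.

d=242: √d = [15; 1,1,3,1,14,1,3,1,1,30] (ℓ=10, even), read p_9/q_9
i=0: a=15 ⇒ p=15, q=1
…
i=2: a=1 ⇒ p=31, q=2
i=3: a=3 ⇒ p=109, q=7
i=4: a=1 ⇒ p=140, q=9
i=5: a=14 ⇒ p=2069, q=133
i=6: a=1 ⇒ p=2209, q=142
…
i=8: a=1 ⇒ p=10905, q=701
i=9: a=1 ⇒ p=19601, q=1260
fundamental: x₁=19601, y₁=1260  (since 384199201 − 242·1587600 = 1)

19601 1260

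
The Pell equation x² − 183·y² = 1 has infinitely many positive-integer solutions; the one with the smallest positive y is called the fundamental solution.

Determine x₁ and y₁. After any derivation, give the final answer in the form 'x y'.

d=183: √d = [13; 1,1,8,1,1,26] (ℓ=6, even), read p_5/q_5
a_0=13:  p_0=13·1+0=13,  q_0=13·0+1=1
a_1=1:  p_1=1·13+1=14,  q_1=1·1+0=1
a_2=1:  p_2=1·14+13=27,  q_2=1·1+1=2
…
a_4=1:  p_4=1·230+27=257,  q_4=1·17+2=19
a_5=1:  p_5=1·257+230=487,  q_5=1·19+17=36
→ (487, 36).  Check: 487²=237169, 183·36²=237168, difference 1.

487 36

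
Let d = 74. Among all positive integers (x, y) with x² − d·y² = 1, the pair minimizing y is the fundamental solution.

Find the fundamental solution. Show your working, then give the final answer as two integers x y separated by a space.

3699 430

[8; 1,1,1,1,16] for √74; ℓ=5 ⇒ convergent index 9
k=0  a_k=8  p_k/q_k = 8/1
k=1  a_k=1  p_k/q_k = 9/1
k=2  a_k=1  p_k/q_k = 17/2
k=3  a_k=1  p_k/q_k = 26/3
k=4  a_k=1  p_k/q_k = 43/5
…
k=7  a_k=1  p_k/q_k = 1471/171
k=8  a_k=1  p_k/q_k = 2228/259
k=9  a_k=1  p_k/q_k = 3699/430
(x₁, y₁) = (3699, 430);  3699² − 74·430² = 1 ✓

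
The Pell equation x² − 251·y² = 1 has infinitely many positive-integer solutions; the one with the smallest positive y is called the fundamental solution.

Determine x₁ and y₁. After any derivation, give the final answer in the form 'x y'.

√251 → a₀=15, period (1,5,2,1,2,…,5,1,30); ℓ=14 even so k=13
k=0  a_k=15  p_k/q_k = 15/1
k=1  a_k=1  p_k/q_k = 16/1
…
k=3  a_k=2  p_k/q_k = 206/13
…
k=7  a_k=15  p_k/q_k = 29563/1866
k=8  a_k=2  p_k/q_k = 61043/3853
…
k=10  a_k=1  p_k/q_k = 212692/13425
k=11  a_k=2  p_k/q_k = 577033/36422
k=12  a_k=5  p_k/q_k = 3097857/195535
k=13  a_k=1  p_k/q_k = 3674890/231957
(x₁, y₁) = (3674890, 231957);  3674890² − 251·231957² = 1 ✓

3674890 231957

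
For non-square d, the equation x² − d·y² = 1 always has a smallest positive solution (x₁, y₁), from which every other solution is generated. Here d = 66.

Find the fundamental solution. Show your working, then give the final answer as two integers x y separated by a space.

65 8

d=66: √d = [8; 8,16] (ℓ=2, even), read p_1/q_1
a_0=8:  p_0=8·1+0=8,  q_0=8·0+1=1
a_1=8:  p_1=8·8+1=65,  q_1=8·1+0=8
(x₁, y₁) = (65, 8);  65² − 66·8² = 1 ✓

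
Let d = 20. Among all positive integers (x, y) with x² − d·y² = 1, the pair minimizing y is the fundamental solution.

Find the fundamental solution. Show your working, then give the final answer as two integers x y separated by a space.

9 2

[4; 2,8] for √20; ℓ=2 ⇒ convergent index 1
i=0: a=4 ⇒ p=4, q=1
i=1: a=2 ⇒ p=9, q=2
(x₁, y₁) = (9, 2);  9² − 20·2² = 1 ✓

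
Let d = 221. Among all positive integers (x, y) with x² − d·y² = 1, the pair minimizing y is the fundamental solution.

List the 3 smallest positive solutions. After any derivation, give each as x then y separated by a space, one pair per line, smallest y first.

√221 → a₀=14, period (1,6,2,6,1,28); ℓ=6 even so k=5
i=0: a=14 ⇒ p=14, q=1
i=1: a=1 ⇒ p=15, q=1
…
i=4: a=6 ⇒ p=1442, q=97
i=5: a=1 ⇒ p=1665, q=112
fundamental: x₁=1665, y₁=112  (since 2772225 − 221·12544 = 1)
n=2: (1665,112)∘(1665,112) = (1665·1665+221·112·112, 1665·112+112·1665) = (5544449,372960)
n=3: (5544449,372960)∘(1665,112) = (1665·5544449+221·112·372960, 1665·372960+112·5544449) = (18463013505,1241956688)

1665 112
5544449 372960
18463013505 1241956688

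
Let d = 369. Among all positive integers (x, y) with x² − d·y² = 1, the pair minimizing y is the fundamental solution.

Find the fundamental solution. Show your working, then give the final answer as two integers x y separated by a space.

[19; 4,1,3,2,7,4,7,2,3,1,4,38] for √369; ℓ=12 ⇒ convergent index 11
i=0: a=19 ⇒ p=19, q=1
i=1: a=4 ⇒ p=77, q=4
i=2: a=1 ⇒ p=96, q=5
…
i=4: a=2 ⇒ p=826, q=43
i=5: a=7 ⇒ p=6147, q=320
i=6: a=4 ⇒ p=25414, q=1323
i=7: a=7 ⇒ p=184045, q=9581
i=8: a=2 ⇒ p=393504, q=20485
i=9: a=3 ⇒ p=1364557, q=71036
i=10: a=1 ⇒ p=1758061, q=91521
i=11: a=4 ⇒ p=8396801, q=437120
fundamental: x₁=8396801, y₁=437120  (since 70506267033601 − 369·191073894400 = 1)

8396801 437120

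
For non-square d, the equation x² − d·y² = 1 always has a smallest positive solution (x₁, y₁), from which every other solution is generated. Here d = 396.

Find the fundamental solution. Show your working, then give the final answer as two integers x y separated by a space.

[19; 1,8,1,38] for √396; ℓ=4 ⇒ convergent index 3
step 0: (19, 1)  from 19·(1,0) + (0,1)
step 1: (20, 1)  from 1·(19,1) + (1,0)
step 2: (179, 9)  from 8·(20,1) + (19,1)
step 3: (199, 10)  from 1·(179,9) + (20,1)
fundamental: x₁=199, y₁=10  (since 39601 − 396·100 = 1)

199 10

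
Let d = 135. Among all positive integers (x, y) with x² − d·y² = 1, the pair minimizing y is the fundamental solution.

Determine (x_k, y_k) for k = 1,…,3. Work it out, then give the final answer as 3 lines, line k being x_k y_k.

244 21
119071 10248
58106404 5001003

d=135: √d = [11; 1,1,1,1,1,1,1,22] (ℓ=8, even), read p_7/q_7
i=0: a=11 ⇒ p=11, q=1
i=1: a=1 ⇒ p=12, q=1
i=2: a=1 ⇒ p=23, q=2
i=3: a=1 ⇒ p=35, q=3
i=4: a=1 ⇒ p=58, q=5
…
i=6: a=1 ⇒ p=151, q=13
i=7: a=1 ⇒ p=244, q=21
fundamental: x₁=244, y₁=21  (since 59536 − 135·441 = 1)
n=2: (244,21)∘(244,21) = (244·244+135·21·21, 244·21+21·244) = (119071,10248)
n=3: (119071,10248)∘(244,21) = (244·119071+135·21·10248, 244·10248+21·119071) = (58106404,5001003)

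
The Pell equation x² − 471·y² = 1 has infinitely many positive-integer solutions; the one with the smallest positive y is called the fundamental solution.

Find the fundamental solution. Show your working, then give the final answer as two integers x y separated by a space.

7838695 361188

d=471: √d = [21; 1,2,2,1,3,…,2,1,42] (ℓ=14, even), read p_13/q_13
a_0=21:  p_0=21·1+0=21,  q_0=21·0+1=1
…
a_3=2:  p_3=2·65+22=152,  q_3=2·3+1=7
a_4=1:  p_4=1·152+65=217,  q_4=1·7+3=10
…
a_6=4:  p_6=4·803+217=3429,  q_6=4·37+10=158
…
a_12=2:  p_12=2·2331742+843469=5506953,  q_12=2·107441+38865=253747
a_13=1:  p_13=1·5506953+2331742=7838695,  q_13=1·253747+107441=361188
→ (7838695, 361188).  Check: 7838695²=61445139303025, 471·361188²=61445139303024, difference 1.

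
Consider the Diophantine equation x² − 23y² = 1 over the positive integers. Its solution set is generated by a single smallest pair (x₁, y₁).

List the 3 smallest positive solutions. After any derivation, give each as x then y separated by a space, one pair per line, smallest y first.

24 5
1151 240
55224 11515

d=23: √d = [4; 1,3,1,8] (ℓ=4, even), read p_3/q_3
a_0=4:  p_0=4·1+0=4,  q_0=4·0+1=1
…
a_2=3:  p_2=3·5+4=19,  q_2=3·1+1=4
a_3=1:  p_3=1·19+5=24,  q_3=1·4+1=5
→ (24, 5).  Check: 24²=576, 23·5²=575, difference 1.
(x_2, y_2) = (24·24 + 23·5·5, 24·5 + 5·24) = (1151, 240)
(x_3, y_3) = (24·1151 + 23·5·240, 24·240 + 5·1151) = (55224, 11515)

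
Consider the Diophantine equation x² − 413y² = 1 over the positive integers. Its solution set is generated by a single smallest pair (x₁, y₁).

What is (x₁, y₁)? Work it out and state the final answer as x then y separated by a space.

√413 → a₀=20, period (3,9,1,4,1,9,3,40); ℓ=8 even so k=7
k=0  a_k=20  p_k/q_k = 20/1
k=1  a_k=3  p_k/q_k = 61/3
k=2  a_k=9  p_k/q_k = 569/28
…
k=5  a_k=1  p_k/q_k = 3719/183
k=6  a_k=9  p_k/q_k = 36560/1799
k=7  a_k=3  p_k/q_k = 113399/5580
(x₁, y₁) = (113399, 5580);  113399² − 413·5580² = 1 ✓

113399 5580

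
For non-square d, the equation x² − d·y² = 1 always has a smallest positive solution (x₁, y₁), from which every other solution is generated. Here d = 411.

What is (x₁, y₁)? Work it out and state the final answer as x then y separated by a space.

d=411: √d = [20; 3,1,1,1,19,1,1,1,3,40] (ℓ=10, even), read p_9/q_9
a_0=20:  p_0=20·1+0=20,  q_0=20·0+1=1
a_1=3:  p_1=3·20+1=61,  q_1=3·1+0=3
a_2=1:  p_2=1·61+20=81,  q_2=1·3+1=4
a_3=1:  p_3=1·81+61=142,  q_3=1·4+3=7
a_4=1:  p_4=1·142+81=223,  q_4=1·7+4=11
a_5=19:  p_5=19·223+142=4379,  q_5=19·11+7=216
a_6=1:  p_6=1·4379+223=4602,  q_6=1·216+11=227
a_7=1:  p_7=1·4602+4379=8981,  q_7=1·227+216=443
a_8=1:  p_8=1·8981+4602=13583,  q_8=1·443+227=670
a_9=3:  p_9=3·13583+8981=49730,  q_9=3·670+443=2453
(x₁, y₁) = (49730, 2453);  49730² − 411·2453² = 1 ✓

49730 2453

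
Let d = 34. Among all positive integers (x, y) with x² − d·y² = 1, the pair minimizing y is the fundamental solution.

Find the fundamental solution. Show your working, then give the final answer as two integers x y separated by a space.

35 6

√34 → a₀=5, period (1,4,1,10); ℓ=4 even so k=3
i=0: a=5 ⇒ p=5, q=1
…
i=2: a=4 ⇒ p=29, q=5
i=3: a=1 ⇒ p=35, q=6
fundamental: x₁=35, y₁=6  (since 1225 − 34·36 = 1)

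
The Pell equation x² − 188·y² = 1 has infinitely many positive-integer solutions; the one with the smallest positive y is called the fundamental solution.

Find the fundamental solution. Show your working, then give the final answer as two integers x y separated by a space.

4607 336

√188 = [13; 1,2,2,6,2,2,1,26, …], period ℓ=8 (even) → k=7
k=0  a_k=13  p_k/q_k = 13/1
…
k=2  a_k=2  p_k/q_k = 41/3
k=3  a_k=2  p_k/q_k = 96/7
…
k=6  a_k=2  p_k/q_k = 3277/239
k=7  a_k=1  p_k/q_k = 4607/336
fundamental: x₁=4607, y₁=336  (since 21224449 − 188·112896 = 1)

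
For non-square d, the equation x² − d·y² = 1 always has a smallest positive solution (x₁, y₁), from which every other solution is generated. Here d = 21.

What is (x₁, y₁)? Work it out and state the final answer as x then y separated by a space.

[4; 1,1,2,1,1,8] for √21; ℓ=6 ⇒ convergent index 5
k=0  a_k=4  p_k/q_k = 4/1
…
k=3  a_k=2  p_k/q_k = 23/5
k=4  a_k=1  p_k/q_k = 32/7
k=5  a_k=1  p_k/q_k = 55/12
(x₁, y₁) = (55, 12);  55² − 21·12² = 1 ✓

55 12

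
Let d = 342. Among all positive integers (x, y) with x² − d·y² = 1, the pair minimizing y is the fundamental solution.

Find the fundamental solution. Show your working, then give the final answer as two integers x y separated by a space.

37 2

√342 → a₀=18, period (2,36); ℓ=2 even so k=1
a_0=18:  p_0=18·1+0=18,  q_0=18·0+1=1
a_1=2:  p_1=2·18+1=37,  q_1=2·1+0=2
→ (37, 2).  Check: 37²=1369, 342·2²=1368, difference 1.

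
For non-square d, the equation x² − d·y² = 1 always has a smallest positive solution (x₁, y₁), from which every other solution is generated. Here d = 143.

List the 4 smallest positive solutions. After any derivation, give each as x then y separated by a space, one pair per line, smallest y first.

√143 → a₀=11, period (1,22); ℓ=2 even so k=1
i=0: a=11 ⇒ p=11, q=1
i=1: a=1 ⇒ p=12, q=1
fundamental: x₁=12, y₁=1  (since 144 − 143·1 = 1)
k=2:  x_2 = 12·12+143·1·1 = 287,  y_2 = 12·1+1·12 = 24
k=3:  x_3 = 12·287+143·1·24 = 6876,  y_3 = 12·24+1·287 = 575
k=4:  x_4 = 12·6876+143·1·575 = 164737,  y_4 = 12·575+1·6876 = 13776

12 1
287 24
6876 575
164737 13776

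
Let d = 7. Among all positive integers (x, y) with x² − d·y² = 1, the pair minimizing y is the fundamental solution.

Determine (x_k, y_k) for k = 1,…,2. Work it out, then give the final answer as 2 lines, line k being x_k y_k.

√7 = [2; 1,1,1,4, …], period ℓ=4 (even) → k=3
k=0  a_k=2  p_k/q_k = 2/1
…
k=2  a_k=1  p_k/q_k = 5/2
k=3  a_k=1  p_k/q_k = 8/3
(x₁, y₁) = (8, 3);  8² − 7·3² = 1 ✓
k=2:  x_2 = 8·8+7·3·3 = 127,  y_2 = 8·3+3·8 = 48

8 3
127 48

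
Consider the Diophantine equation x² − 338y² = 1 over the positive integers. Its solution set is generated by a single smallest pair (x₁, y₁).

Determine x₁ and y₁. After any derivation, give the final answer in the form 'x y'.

114243 6214

d=338: √d = [18; 2,1,1,2,36] (ℓ=5, odd), read p_9/q_9
i=0: a=18 ⇒ p=18, q=1
…
i=2: a=1 ⇒ p=55, q=3
i=3: a=1 ⇒ p=92, q=5
…
i=7: a=1 ⇒ p=26327, q=1432
i=8: a=1 ⇒ p=43958, q=2391
i=9: a=2 ⇒ p=114243, q=6214
(x₁, y₁) = (114243, 6214);  114243² − 338·6214² = 1 ✓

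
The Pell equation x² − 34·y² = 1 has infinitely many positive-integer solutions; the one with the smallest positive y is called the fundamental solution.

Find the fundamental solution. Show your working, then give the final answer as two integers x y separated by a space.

35 6

√34 → a₀=5, period (1,4,1,10); ℓ=4 even so k=3
k=0  a_k=5  p_k/q_k = 5/1
k=1  a_k=1  p_k/q_k = 6/1
k=2  a_k=4  p_k/q_k = 29/5
k=3  a_k=1  p_k/q_k = 35/6
→ (35, 6).  Check: 35²=1225, 34·6²=1224, difference 1.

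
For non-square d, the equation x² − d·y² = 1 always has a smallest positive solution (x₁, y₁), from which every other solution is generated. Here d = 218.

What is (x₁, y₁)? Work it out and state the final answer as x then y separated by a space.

126003 8534

d=218: √d = [14; 1,3,3,1,28] (ℓ=5, odd), read p_9/q_9
step 0: (14, 1)  from 14·(1,0) + (0,1)
…
step 2: (59, 4)  from 3·(15,1) + (14,1)
…
step 6: (7471, 506)  from 1·(7220,489) + (251,17)
step 7: (29633, 2007)  from 3·(7471,506) + (7220,489)
step 8: (96370, 6527)  from 3·(29633,2007) + (7471,506)
step 9: (126003, 8534)  from 1·(96370,6527) + (29633,2007)
→ (126003, 8534).  Check: 126003²=15876756009, 218·8534²=15876756008, difference 1.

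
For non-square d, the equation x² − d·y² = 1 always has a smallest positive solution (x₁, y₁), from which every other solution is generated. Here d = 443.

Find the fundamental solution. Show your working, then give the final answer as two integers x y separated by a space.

√443 → a₀=21, period (21,42); ℓ=2 even so k=1
i=0: a=21 ⇒ p=21, q=1
i=1: a=21 ⇒ p=442, q=21
(x₁, y₁) = (442, 21);  442² − 443·21² = 1 ✓

442 21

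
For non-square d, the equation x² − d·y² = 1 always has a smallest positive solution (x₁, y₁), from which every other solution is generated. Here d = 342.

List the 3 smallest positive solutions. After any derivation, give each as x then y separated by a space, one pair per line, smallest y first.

37 2
2737 148
202501 10950

d=342: √d = [18; 2,36] (ℓ=2, even), read p_1/q_1
i=0: a=18 ⇒ p=18, q=1
i=1: a=2 ⇒ p=37, q=2
→ (37, 2).  Check: 37²=1369, 342·2²=1368, difference 1.
n=2: (37,2)∘(37,2) = (37·37+342·2·2, 37·2+2·37) = (2737,148)
n=3: (2737,148)∘(37,2) = (37·2737+342·2·148, 37·148+2·2737) = (202501,10950)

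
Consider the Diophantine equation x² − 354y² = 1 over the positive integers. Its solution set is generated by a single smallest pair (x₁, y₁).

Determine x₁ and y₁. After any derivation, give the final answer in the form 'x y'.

258065 13716

d=354: √d = [18; 1,4,2,2,18,2,2,4,1,36] (ℓ=10, even), read p_9/q_9
a_0=18:  p_0=18·1+0=18,  q_0=18·0+1=1
…
a_2=4:  p_2=4·19+18=94,  q_2=4·1+1=5
…
a_6=2:  p_6=2·9351+508=19210,  q_6=2·497+27=1021
…
a_8=4:  p_8=4·47771+19210=210294,  q_8=4·2539+1021=11177
a_9=1:  p_9=1·210294+47771=258065,  q_9=1·11177+2539=13716
(x₁, y₁) = (258065, 13716);  258065² − 354·13716² = 1 ✓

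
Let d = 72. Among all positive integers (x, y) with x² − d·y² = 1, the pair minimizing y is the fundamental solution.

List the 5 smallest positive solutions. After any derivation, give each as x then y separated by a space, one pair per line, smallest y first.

√72 = [8; 2,16, …], period ℓ=2 (even) → k=1
k=0  a_k=8  p_k/q_k = 8/1
k=1  a_k=2  p_k/q_k = 17/2
fundamental: x₁=17, y₁=2  (since 289 − 72·4 = 1)
(17+2√72)^2 = 577 + 68√72
(17+2√72)^3 = 19601 + 2310√72
(17+2√72)^4 = 665857 + 78472√72
(17+2√72)^5 = 22619537 + 2665738√72

17 2
577 68
19601 2310
665857 78472
22619537 2665738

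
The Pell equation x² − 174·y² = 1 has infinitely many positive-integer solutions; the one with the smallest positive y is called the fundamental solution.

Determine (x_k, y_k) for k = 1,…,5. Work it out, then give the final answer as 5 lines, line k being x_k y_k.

d=174: √d = [13; 5,4,5,26] (ℓ=4, even), read p_3/q_3
step 0: (13, 1)  from 13·(1,0) + (0,1)
step 1: (66, 5)  from 5·(13,1) + (1,0)
step 2: (277, 21)  from 4·(66,5) + (13,1)
step 3: (1451, 110)  from 5·(277,21) + (66,5)
fundamental: x₁=1451, y₁=110  (since 2105401 − 174·12100 = 1)
n=2: (1451,110)∘(1451,110) = (1451·1451+174·110·110, 1451·110+110·1451) = (4210801,319220)
n=3: (4210801,319220)∘(1451,110) = (1451·4210801+174·110·319220, 1451·319220+110·4210801) = (12219743051,926376330)
n=4: (12219743051,926376330)∘(1451,110) = (1451·12219743051+174·110·926376330, 1451·926376330+110·12219743051) = (35461690123201,2688343790440)
n=5: (35461690123201,2688343790440)∘(1451,110) = (1451·35461690123201+174·110·2688343790440, 1451·2688343790440+110·35461690123201) = (102909812517786251,7801572753480550)

1451 110
4210801 319220
12219743051 926376330
35461690123201 2688343790440
102909812517786251 7801572753480550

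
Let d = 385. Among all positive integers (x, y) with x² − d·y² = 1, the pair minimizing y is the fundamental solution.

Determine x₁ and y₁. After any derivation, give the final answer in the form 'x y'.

95831 4884

√385 = [19; 1,1,1,1,1,…,1,1,38, …], period ℓ=16 (even) → k=15
i=0: a=19 ⇒ p=19, q=1
i=1: a=1 ⇒ p=20, q=1
i=2: a=1 ⇒ p=39, q=2
i=3: a=1 ⇒ p=59, q=3
i=4: a=1 ⇒ p=98, q=5
…
i=6: a=3 ⇒ p=569, q=29
i=7: a=1 ⇒ p=726, q=37
…
i=9: a=1 ⇒ p=2747, q=140
i=10: a=3 ⇒ p=10262, q=523
…
i=12: a=1 ⇒ p=23271, q=1186
…
i=14: a=1 ⇒ p=59551, q=3035
i=15: a=1 ⇒ p=95831, q=4884
→ (95831, 4884).  Check: 95831²=9183580561, 385·4884²=9183580560, difference 1.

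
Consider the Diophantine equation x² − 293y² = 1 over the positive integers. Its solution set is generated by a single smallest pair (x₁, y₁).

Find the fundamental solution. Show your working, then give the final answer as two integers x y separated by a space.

√293 → a₀=17, period (8,1,1,8,34); ℓ=5 odd so k=9
k=0  a_k=17  p_k/q_k = 17/1
k=1  a_k=8  p_k/q_k = 137/8
k=2  a_k=1  p_k/q_k = 154/9
…
k=6  a_k=8  p_k/q_k = 679914/39721
k=7  a_k=1  p_k/q_k = 764593/44668
k=8  a_k=1  p_k/q_k = 1444507/84389
k=9  a_k=8  p_k/q_k = 12320649/719780
fundamental: x₁=12320649, y₁=719780  (since 151798391781201 − 293·518083248400 = 1)

12320649 719780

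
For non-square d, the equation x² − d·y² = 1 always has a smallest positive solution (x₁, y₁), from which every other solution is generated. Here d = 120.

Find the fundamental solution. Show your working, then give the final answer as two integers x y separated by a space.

√120 → a₀=10, period (1,20); ℓ=2 even so k=1
k=0  a_k=10  p_k/q_k = 10/1
k=1  a_k=1  p_k/q_k = 11/1
(x₁, y₁) = (11, 1);  11² − 120·1² = 1 ✓

11 1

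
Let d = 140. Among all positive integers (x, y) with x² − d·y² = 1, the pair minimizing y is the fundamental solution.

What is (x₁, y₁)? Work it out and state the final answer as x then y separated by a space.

√140 → a₀=11, period (1,4,1,22); ℓ=4 even so k=3
i=0: a=11 ⇒ p=11, q=1
i=1: a=1 ⇒ p=12, q=1
i=2: a=4 ⇒ p=59, q=5
i=3: a=1 ⇒ p=71, q=6
→ (71, 6).  Check: 71²=5041, 140·6²=5040, difference 1.

71 6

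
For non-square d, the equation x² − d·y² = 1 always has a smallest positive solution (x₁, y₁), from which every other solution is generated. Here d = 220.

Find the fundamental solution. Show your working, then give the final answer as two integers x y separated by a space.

d=220: √d = [14; 1,4,1,28] (ℓ=4, even), read p_3/q_3
step 0: (14, 1)  from 14·(1,0) + (0,1)
…
step 2: (74, 5)  from 4·(15,1) + (14,1)
step 3: (89, 6)  from 1·(74,5) + (15,1)
→ (89, 6).  Check: 89²=7921, 220·6²=7920, difference 1.

89 6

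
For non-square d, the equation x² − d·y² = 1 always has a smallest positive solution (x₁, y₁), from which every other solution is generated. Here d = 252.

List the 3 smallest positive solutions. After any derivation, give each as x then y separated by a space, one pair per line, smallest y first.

127 8
32257 2032
8193151 516120

[15; 1,6,1,30] for √252; ℓ=4 ⇒ convergent index 3
i=0: a=15 ⇒ p=15, q=1
…
i=2: a=6 ⇒ p=111, q=7
i=3: a=1 ⇒ p=127, q=8
→ (127, 8).  Check: 127²=16129, 252·8²=16128, difference 1.
n=2: (127,8)∘(127,8) = (127·127+252·8·8, 127·8+8·127) = (32257,2032)
n=3: (32257,2032)∘(127,8) = (127·32257+252·8·2032, 127·2032+8·32257) = (8193151,516120)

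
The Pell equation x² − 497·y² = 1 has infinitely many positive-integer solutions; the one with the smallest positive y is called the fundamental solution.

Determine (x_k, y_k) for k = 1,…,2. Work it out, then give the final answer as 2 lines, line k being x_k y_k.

[22; 3,2,2,5,6,5,2,2,3,44] for √497; ℓ=10 ⇒ convergent index 9
i=0: a=22 ⇒ p=22, q=1
…
i=2: a=2 ⇒ p=156, q=7
…
i=4: a=5 ⇒ p=2051, q=92
i=5: a=6 ⇒ p=12685, q=569
…
i=7: a=2 ⇒ p=143637, q=6443
i=8: a=2 ⇒ p=352750, q=15823
i=9: a=3 ⇒ p=1201887, q=53912
(x₁, y₁) = (1201887, 53912);  1201887² − 497·53912² = 1 ✓
n=2: (1201887,53912)∘(1201887,53912) = (1201887·1201887+497·53912·53912, 1201887·53912+53912·1201887) = (2889064721537,129592263888)

1201887 53912
2889064721537 129592263888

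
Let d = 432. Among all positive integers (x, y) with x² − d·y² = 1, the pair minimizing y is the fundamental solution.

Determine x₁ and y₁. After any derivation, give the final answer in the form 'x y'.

√432 = [20; 1,3,1,1,1,3,1,40, …], period ℓ=8 (even) → k=7
k=0  a_k=20  p_k/q_k = 20/1
k=1  a_k=1  p_k/q_k = 21/1
…
k=4  a_k=1  p_k/q_k = 187/9
k=5  a_k=1  p_k/q_k = 291/14
k=6  a_k=3  p_k/q_k = 1060/51
k=7  a_k=1  p_k/q_k = 1351/65
→ (1351, 65).  Check: 1351²=1825201, 432·65²=1825200, difference 1.

1351 65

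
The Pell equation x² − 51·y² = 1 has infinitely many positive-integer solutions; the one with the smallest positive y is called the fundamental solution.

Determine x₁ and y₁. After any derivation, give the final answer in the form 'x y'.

50 7

[7; 7,14] for √51; ℓ=2 ⇒ convergent index 1
step 0: (7, 1)  from 7·(1,0) + (0,1)
step 1: (50, 7)  from 7·(7,1) + (1,0)
→ (50, 7).  Check: 50²=2500, 51·7²=2499, difference 1.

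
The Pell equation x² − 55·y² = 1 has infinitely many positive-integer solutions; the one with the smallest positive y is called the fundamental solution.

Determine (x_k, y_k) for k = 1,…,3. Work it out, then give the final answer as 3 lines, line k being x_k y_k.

√55 = [7; 2,2,2,14, …], period ℓ=4 (even) → k=3
step 0: (7, 1)  from 7·(1,0) + (0,1)
…
step 2: (37, 5)  from 2·(15,2) + (7,1)
step 3: (89, 12)  from 2·(37,5) + (15,2)
→ (89, 12).  Check: 89²=7921, 55·12²=7920, difference 1.
(89+12√55)^2 = 15841 + 2136√55
(89+12√55)^3 = 2819609 + 380196√55

89 12
15841 2136
2819609 380196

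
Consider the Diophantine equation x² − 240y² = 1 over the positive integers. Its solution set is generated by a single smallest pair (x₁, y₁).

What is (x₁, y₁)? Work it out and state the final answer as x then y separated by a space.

[15; 2,30] for √240; ℓ=2 ⇒ convergent index 1
step 0: (15, 1)  from 15·(1,0) + (0,1)
step 1: (31, 2)  from 2·(15,1) + (1,0)
fundamental: x₁=31, y₁=2  (since 961 − 240·4 = 1)

31 2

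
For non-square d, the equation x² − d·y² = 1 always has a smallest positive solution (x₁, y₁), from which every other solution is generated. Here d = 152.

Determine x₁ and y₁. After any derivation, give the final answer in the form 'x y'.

37 3

√152 = [12; 3,24, …], period ℓ=2 (even) → k=1
k=0  a_k=12  p_k/q_k = 12/1
k=1  a_k=3  p_k/q_k = 37/3
fundamental: x₁=37, y₁=3  (since 1369 − 152·9 = 1)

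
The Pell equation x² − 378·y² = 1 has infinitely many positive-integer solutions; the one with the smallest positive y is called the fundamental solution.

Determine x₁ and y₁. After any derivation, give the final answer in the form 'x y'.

8749 450

[19; 2,3,1,4,1,3,2,38] for √378; ℓ=8 ⇒ convergent index 7
a_0=19:  p_0=19·1+0=19,  q_0=19·0+1=1
a_1=2:  p_1=2·19+1=39,  q_1=2·1+0=2
a_2=3:  p_2=3·39+19=136,  q_2=3·2+1=7
a_3=1:  p_3=1·136+39=175,  q_3=1·7+2=9
…
a_5=1:  p_5=1·836+175=1011,  q_5=1·43+9=52
a_6=3:  p_6=3·1011+836=3869,  q_6=3·52+43=199
a_7=2:  p_7=2·3869+1011=8749,  q_7=2·199+52=450
(x₁, y₁) = (8749, 450);  8749² − 378·450² = 1 ✓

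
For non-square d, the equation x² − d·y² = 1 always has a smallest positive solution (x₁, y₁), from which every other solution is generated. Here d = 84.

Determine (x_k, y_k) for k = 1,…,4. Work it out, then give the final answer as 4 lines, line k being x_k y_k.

[9; 6,18] for √84; ℓ=2 ⇒ convergent index 1
i=0: a=9 ⇒ p=9, q=1
i=1: a=6 ⇒ p=55, q=6
fundamental: x₁=55, y₁=6  (since 3025 − 84·36 = 1)
(55+6√84)^2 = 6049 + 660√84
(55+6√84)^3 = 665335 + 72594√84
(55+6√84)^4 = 73180801 + 7984680√84

55 6
6049 660
665335 72594
73180801 7984680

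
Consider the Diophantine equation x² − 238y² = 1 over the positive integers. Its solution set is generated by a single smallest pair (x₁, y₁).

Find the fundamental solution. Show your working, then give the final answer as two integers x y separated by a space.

√238 = [15; 2,2,1,14,1,2,2,30, …], period ℓ=8 (even) → k=7
k=0  a_k=15  p_k/q_k = 15/1
…
k=2  a_k=2  p_k/q_k = 77/5
…
k=4  a_k=14  p_k/q_k = 1589/103
k=5  a_k=1  p_k/q_k = 1697/110
k=6  a_k=2  p_k/q_k = 4983/323
k=7  a_k=2  p_k/q_k = 11663/756
fundamental: x₁=11663, y₁=756  (since 136025569 − 238·571536 = 1)

11663 756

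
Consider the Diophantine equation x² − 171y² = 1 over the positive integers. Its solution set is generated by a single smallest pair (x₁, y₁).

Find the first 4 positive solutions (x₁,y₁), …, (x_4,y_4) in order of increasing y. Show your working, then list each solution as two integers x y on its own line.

√171 = [13; 13,26, …], period ℓ=2 (even) → k=1
a_0=13:  p_0=13·1+0=13,  q_0=13·0+1=1
a_1=13:  p_1=13·13+1=170,  q_1=13·1+0=13
→ (170, 13).  Check: 170²=28900, 171·13²=28899, difference 1.
k=2:  x_2 = 170·170+171·13·13 = 57799,  y_2 = 170·13+13·170 = 4420
k=3:  x_3 = 170·57799+171·13·4420 = 19651490,  y_3 = 170·4420+13·57799 = 1502787
k=4:  x_4 = 170·19651490+171·13·1502787 = 6681448801,  y_4 = 170·1502787+13·19651490 = 510943160

170 13
57799 4420
19651490 1502787
6681448801 510943160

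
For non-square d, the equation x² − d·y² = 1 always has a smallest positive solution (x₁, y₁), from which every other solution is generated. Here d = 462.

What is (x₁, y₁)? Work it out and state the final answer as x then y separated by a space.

d=462: √d = [21; 2,42] (ℓ=2, even), read p_1/q_1
a_0=21:  p_0=21·1+0=21,  q_0=21·0+1=1
a_1=2:  p_1=2·21+1=43,  q_1=2·1+0=2
→ (43, 2).  Check: 43²=1849, 462·2²=1848, difference 1.

43 2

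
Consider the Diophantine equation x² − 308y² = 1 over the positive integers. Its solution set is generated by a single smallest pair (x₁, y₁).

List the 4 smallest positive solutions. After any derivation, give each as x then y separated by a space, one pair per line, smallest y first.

351 20
246401 14040
172973151 9856060
121426905601 6918940080

√308 → a₀=17, period (1,1,4,1,1,34); ℓ=6 even so k=5
step 0: (17, 1)  from 17·(1,0) + (0,1)
step 1: (18, 1)  from 1·(17,1) + (1,0)
step 2: (35, 2)  from 1·(18,1) + (17,1)
…
step 4: (193, 11)  from 1·(158,9) + (35,2)
step 5: (351, 20)  from 1·(193,11) + (158,9)
(x₁, y₁) = (351, 20);  351² − 308·20² = 1 ✓
(351+20√308)^2 = 246401 + 14040√308
(351+20√308)^3 = 172973151 + 9856060√308
(351+20√308)^4 = 121426905601 + 6918940080√308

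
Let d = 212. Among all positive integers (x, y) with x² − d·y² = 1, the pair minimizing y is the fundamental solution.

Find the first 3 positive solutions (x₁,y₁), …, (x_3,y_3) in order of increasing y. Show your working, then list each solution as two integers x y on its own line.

66249 4550
8777860001 602865900
1163048894346249 79878526013650

√212 → a₀=14, period (1,1,3,1,1,…,1,1,28); ℓ=14 even so k=13
step 0: (14, 1)  from 14·(1,0) + (0,1)
…
step 2: (29, 2)  from 1·(15,1) + (14,1)
step 3: (102, 7)  from 3·(29,2) + (15,1)
step 4: (131, 9)  from 1·(102,7) + (29,2)
…
step 11: (29135, 2001)  from 3·(7979,548) + (5198,357)
step 12: (37114, 2549)  from 1·(29135,2001) + (7979,548)
step 13: (66249, 4550)  from 1·(37114,2549) + (29135,2001)
(x₁, y₁) = (66249, 4550);  66249² − 212·4550² = 1 ✓
k=2:  x_2 = 66249·66249+212·4550·4550 = 8777860001,  y_2 = 66249·4550+4550·66249 = 602865900
k=3:  x_3 = 66249·8777860001+212·4550·602865900 = 1163048894346249,  y_3 = 66249·602865900+4550·8777860001 = 79878526013650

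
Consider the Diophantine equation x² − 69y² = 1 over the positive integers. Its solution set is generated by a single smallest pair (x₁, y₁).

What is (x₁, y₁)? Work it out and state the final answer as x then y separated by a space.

7775 936

[8; 3,3,1,4,1,3,3,16] for √69; ℓ=8 ⇒ convergent index 7
a_0=8:  p_0=8·1+0=8,  q_0=8·0+1=1
…
a_4=4:  p_4=4·108+83=515,  q_4=4·13+10=62
…
a_6=3:  p_6=3·623+515=2384,  q_6=3·75+62=287
a_7=3:  p_7=3·2384+623=7775,  q_7=3·287+75=936
fundamental: x₁=7775, y₁=936  (since 60450625 − 69·876096 = 1)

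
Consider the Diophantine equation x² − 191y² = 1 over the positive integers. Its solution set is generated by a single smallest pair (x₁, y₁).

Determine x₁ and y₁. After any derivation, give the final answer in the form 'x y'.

√191 = [13; 1,4,1,1,3,…,4,1,26, …], period ℓ=16 (even) → k=15
a_0=13:  p_0=13·1+0=13,  q_0=13·0+1=1
…
a_3=1:  p_3=1·69+14=83,  q_3=1·5+1=6
a_4=1:  p_4=1·83+69=152,  q_4=1·6+5=11
…
a_6=2:  p_6=2·539+152=1230,  q_6=2·39+11=89
…
a_9=2:  p_9=2·40217+2999=83433,  q_9=2·2910+217=6037
a_10=2:  p_10=2·83433+40217=207083,  q_10=2·6037+2910=14984
a_11=3:  p_11=3·207083+83433=704682,  q_11=3·14984+6037=50989
a_12=1:  p_12=1·704682+207083=911765,  q_12=1·50989+14984=65973
a_13=1:  p_13=1·911765+704682=1616447,  q_13=1·65973+50989=116962
a_14=4:  p_14=4·1616447+911765=7377553,  q_14=4·116962+65973=533821
a_15=1:  p_15=1·7377553+1616447=8994000,  q_15=1·533821+116962=650783
fundamental: x₁=8994000, y₁=650783  (since 80892036000000 − 191·423518513089 = 1)

8994000 650783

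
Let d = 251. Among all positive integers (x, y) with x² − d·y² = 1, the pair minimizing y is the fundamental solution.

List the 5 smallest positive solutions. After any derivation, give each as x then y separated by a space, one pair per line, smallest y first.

√251 = [15; 1,5,2,1,2,…,5,1,30, …], period ℓ=14 (even) → k=13
k=0  a_k=15  p_k/q_k = 15/1
…
k=2  a_k=5  p_k/q_k = 95/6
…
k=4  a_k=1  p_k/q_k = 301/19
k=5  a_k=2  p_k/q_k = 808/51
…
k=8  a_k=2  p_k/q_k = 61043/3853
k=9  a_k=2  p_k/q_k = 151649/9572
…
k=12  a_k=5  p_k/q_k = 3097857/195535
k=13  a_k=1  p_k/q_k = 3674890/231957
→ (3674890, 231957).  Check: 3674890²=13504816512100, 251·231957²=13504816512099, difference 1.
(3674890+231957√251)^2 = 27009633024199 + 1704832919460√251
(3674890+231957√251)^3 = 198514860608593651330 + 12530146894788486843√251
(3674890+231957√251)^4 = 1459040552203802437039183201 + 92093823044376819996025080√251
(3674890+231957√251)^5 = 10723627069776264560841239313394450 + 676869338735087333923490423995557√251

3674890 231957
27009633024199 1704832919460
198514860608593651330 12530146894788486843
1459040552203802437039183201 92093823044376819996025080
10723627069776264560841239313394450 676869338735087333923490423995557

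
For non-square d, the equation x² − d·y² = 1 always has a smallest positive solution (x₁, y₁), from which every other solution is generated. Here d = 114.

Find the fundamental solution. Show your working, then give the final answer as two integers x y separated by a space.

1025 96

√114 → a₀=10, period (1,2,10,2,1,20); ℓ=6 even so k=5
k=0  a_k=10  p_k/q_k = 10/1
k=1  a_k=1  p_k/q_k = 11/1
k=2  a_k=2  p_k/q_k = 32/3
…
k=4  a_k=2  p_k/q_k = 694/65
k=5  a_k=1  p_k/q_k = 1025/96
fundamental: x₁=1025, y₁=96  (since 1050625 − 114·9216 = 1)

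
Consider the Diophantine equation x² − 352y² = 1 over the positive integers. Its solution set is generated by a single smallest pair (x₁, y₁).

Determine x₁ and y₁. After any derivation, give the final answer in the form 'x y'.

77617 4137

√352 = [18; 1,3,5,9,5,3,1,36, …], period ℓ=8 (even) → k=7
i=0: a=18 ⇒ p=18, q=1
i=1: a=1 ⇒ p=19, q=1
…
i=3: a=5 ⇒ p=394, q=21
i=4: a=9 ⇒ p=3621, q=193
…
i=6: a=3 ⇒ p=59118, q=3151
i=7: a=1 ⇒ p=77617, q=4137
→ (77617, 4137).  Check: 77617²=6024398689, 352·4137²=6024398688, difference 1.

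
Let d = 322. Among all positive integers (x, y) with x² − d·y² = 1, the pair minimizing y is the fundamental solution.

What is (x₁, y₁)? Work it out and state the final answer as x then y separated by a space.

√322 → a₀=17, period (1,16,1,34); ℓ=4 even so k=3
a_0=17:  p_0=17·1+0=17,  q_0=17·0+1=1
…
a_2=16:  p_2=16·18+17=305,  q_2=16·1+1=17
a_3=1:  p_3=1·305+18=323,  q_3=1·17+1=18
fundamental: x₁=323, y₁=18  (since 104329 − 322·324 = 1)

323 18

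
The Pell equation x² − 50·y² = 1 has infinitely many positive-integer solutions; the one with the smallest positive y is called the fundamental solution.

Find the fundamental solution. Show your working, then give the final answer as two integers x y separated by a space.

99 14

√50 → a₀=7, period (14); ℓ=1 odd so k=1
a_0=7:  p_0=7·1+0=7,  q_0=7·0+1=1
a_1=14:  p_1=14·7+1=99,  q_1=14·1+0=14
→ (99, 14).  Check: 99²=9801, 50·14²=9800, difference 1.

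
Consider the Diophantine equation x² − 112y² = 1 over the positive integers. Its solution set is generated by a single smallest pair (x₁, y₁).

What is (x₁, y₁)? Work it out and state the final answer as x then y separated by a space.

127 12

√112 → a₀=10, period (1,1,2,1,1,20); ℓ=6 even so k=5
i=0: a=10 ⇒ p=10, q=1
…
i=4: a=1 ⇒ p=74, q=7
i=5: a=1 ⇒ p=127, q=12
fundamental: x₁=127, y₁=12  (since 16129 − 112·144 = 1)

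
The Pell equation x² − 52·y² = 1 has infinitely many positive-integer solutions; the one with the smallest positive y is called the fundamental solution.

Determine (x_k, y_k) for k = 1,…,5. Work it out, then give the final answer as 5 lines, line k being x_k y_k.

[7; 4,1,2,1,4,14] for √52; ℓ=6 ⇒ convergent index 5
a_0=7:  p_0=7·1+0=7,  q_0=7·0+1=1
…
a_3=2:  p_3=2·36+29=101,  q_3=2·5+4=14
a_4=1:  p_4=1·101+36=137,  q_4=1·14+5=19
a_5=4:  p_5=4·137+101=649,  q_5=4·19+14=90
fundamental: x₁=649, y₁=90  (since 421201 − 52·8100 = 1)
(x_2, y_2) = (649·649 + 52·90·90, 649·90 + 90·649) = (842401, 116820)
(x_3, y_3) = (649·842401 + 52·90·116820, 649·116820 + 90·842401) = (1093435849, 151632270)
(x_4, y_4) = (649·1093435849 + 52·90·151632270, 649·151632270 + 90·1093435849) = (1419278889601, 196818569640)
(x_5, y_5) = (649·1419278889601 + 52·90·196818569640, 649·196818569640 + 90·1419278889601) = (1842222905266249, 255470351760450)

649 90
842401 116820
1093435849 151632270
1419278889601 196818569640
1842222905266249 255470351760450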